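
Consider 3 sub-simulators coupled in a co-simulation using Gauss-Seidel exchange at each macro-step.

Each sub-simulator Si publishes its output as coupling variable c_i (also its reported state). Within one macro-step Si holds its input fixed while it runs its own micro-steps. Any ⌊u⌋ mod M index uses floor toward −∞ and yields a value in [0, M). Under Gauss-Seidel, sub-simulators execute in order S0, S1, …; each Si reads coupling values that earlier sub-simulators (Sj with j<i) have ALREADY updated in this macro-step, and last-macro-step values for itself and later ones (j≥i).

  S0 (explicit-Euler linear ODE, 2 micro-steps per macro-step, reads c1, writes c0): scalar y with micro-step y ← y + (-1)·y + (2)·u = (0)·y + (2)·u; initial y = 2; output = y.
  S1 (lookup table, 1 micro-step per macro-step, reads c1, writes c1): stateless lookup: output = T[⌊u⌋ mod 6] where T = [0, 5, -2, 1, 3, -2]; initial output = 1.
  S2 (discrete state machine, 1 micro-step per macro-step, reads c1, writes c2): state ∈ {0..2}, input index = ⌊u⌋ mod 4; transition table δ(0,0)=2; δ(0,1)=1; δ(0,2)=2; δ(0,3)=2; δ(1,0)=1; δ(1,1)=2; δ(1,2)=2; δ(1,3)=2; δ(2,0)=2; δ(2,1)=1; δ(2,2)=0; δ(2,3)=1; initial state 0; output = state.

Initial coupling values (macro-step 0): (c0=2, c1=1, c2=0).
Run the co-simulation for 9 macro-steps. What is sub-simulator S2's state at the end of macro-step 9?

macro 1: S0 reads c1=1 → after 2×micro: 2; S1 reads c1=1 → after 1×micro: 5; S2 reads c1=5 → after 1×micro: 1 ⇒ (c0=2, c1=5, c2=1)
macro 2: S0 reads c1=5 → after 2×micro: 10; S1 reads c1=5 → after 1×micro: -2; S2 reads c1=-2 → after 1×micro: 2 ⇒ (c0=10, c1=-2, c2=2)
macro 3: S0 reads c1=-2 → after 2×micro: -4; S1 reads c1=-2 → after 1×micro: 3; S2 reads c1=3 → after 1×micro: 1 ⇒ (c0=-4, c1=3, c2=1)
macro 4: S0 reads c1=3 → after 2×micro: 6; S1 reads c1=3 → after 1×micro: 1; S2 reads c1=1 → after 1×micro: 2 ⇒ (c0=6, c1=1, c2=2)
macro 5: S0 reads c1=1 → after 2×micro: 2; S1 reads c1=1 → after 1×micro: 5; S2 reads c1=5 → after 1×micro: 1 ⇒ (c0=2, c1=5, c2=1)
macro 6: S0 reads c1=5 → after 2×micro: 10; S1 reads c1=5 → after 1×micro: -2; S2 reads c1=-2 → after 1×micro: 2 ⇒ (c0=10, c1=-2, c2=2)
macro 7: S0 reads c1=-2 → after 2×micro: -4; S1 reads c1=-2 → after 1×micro: 3; S2 reads c1=3 → after 1×micro: 1 ⇒ (c0=-4, c1=3, c2=1)
macro 8: S0 reads c1=3 → after 2×micro: 6; S1 reads c1=3 → after 1×micro: 1; S2 reads c1=1 → after 1×micro: 2 ⇒ (c0=6, c1=1, c2=2)
macro 9: S0 reads c1=1 → after 2×micro: 2; S1 reads c1=1 → after 1×micro: 5; S2 reads c1=5 → after 1×micro: 1 ⇒ (c0=2, c1=5, c2=1)

S2 state at macro-step 9 = 1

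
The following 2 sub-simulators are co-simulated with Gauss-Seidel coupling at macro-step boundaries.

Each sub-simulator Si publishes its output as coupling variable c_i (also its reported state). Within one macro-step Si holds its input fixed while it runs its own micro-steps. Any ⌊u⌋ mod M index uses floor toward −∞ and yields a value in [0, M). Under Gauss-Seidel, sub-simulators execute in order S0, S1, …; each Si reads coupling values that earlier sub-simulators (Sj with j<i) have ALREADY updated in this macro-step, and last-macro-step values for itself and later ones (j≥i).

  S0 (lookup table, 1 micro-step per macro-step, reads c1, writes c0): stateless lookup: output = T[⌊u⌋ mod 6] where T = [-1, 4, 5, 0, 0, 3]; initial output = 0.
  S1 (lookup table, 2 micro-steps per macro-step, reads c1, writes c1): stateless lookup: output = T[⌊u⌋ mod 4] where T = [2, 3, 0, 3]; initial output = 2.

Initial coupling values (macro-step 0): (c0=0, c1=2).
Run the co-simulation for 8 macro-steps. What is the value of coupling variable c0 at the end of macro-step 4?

macro 1: S0 reads c1=2 → after 1×micro: 5; S1 reads c1=2 → after 2×micro: 0 ⇒ (c0=5, c1=0)
macro 2: S0 reads c1=0 → after 1×micro: -1; S1 reads c1=0 → after 2×micro: 2 ⇒ (c0=-1, c1=2)
macro 3: S0 reads c1=2 → after 1×micro: 5; S1 reads c1=2 → after 2×micro: 0 ⇒ (c0=5, c1=0)
macro 4: S0 reads c1=0 → after 1×micro: -1; S1 reads c1=0 → after 2×micro: 2 ⇒ (c0=-1, c1=2)
macro 5: S0 reads c1=2 → after 1×micro: 5; S1 reads c1=2 → after 2×micro: 0 ⇒ (c0=5, c1=0)
macro 6: S0 reads c1=0 → after 1×micro: -1; S1 reads c1=0 → after 2×micro: 2 ⇒ (c0=-1, c1=2)
macro 7: S0 reads c1=2 → after 1×micro: 5; S1 reads c1=2 → after 2×micro: 0 ⇒ (c0=5, c1=0)
macro 8: S0 reads c1=0 → after 1×micro: -1; S1 reads c1=0 → after 2×micro: 2 ⇒ (c0=-1, c1=2)

c0 at macro-step 4 = -1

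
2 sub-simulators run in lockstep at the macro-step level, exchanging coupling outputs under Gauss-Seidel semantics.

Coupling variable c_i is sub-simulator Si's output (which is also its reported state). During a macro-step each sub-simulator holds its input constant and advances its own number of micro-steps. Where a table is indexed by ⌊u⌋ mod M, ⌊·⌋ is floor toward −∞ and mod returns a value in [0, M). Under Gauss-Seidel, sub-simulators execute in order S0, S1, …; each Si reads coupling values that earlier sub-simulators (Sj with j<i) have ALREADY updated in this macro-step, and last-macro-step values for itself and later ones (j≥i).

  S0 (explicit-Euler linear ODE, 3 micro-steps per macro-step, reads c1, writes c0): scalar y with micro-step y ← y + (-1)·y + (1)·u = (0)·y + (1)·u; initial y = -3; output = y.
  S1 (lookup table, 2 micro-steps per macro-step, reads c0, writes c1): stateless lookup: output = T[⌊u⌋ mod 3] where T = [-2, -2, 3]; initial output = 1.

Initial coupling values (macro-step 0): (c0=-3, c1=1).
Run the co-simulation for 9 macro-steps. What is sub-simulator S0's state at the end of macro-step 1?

macro 1: S0 reads c1=1 → after 3×micro: 1; S1 reads c0=1 → after 2×micro: -2 ⇒ (c0=1, c1=-2)
macro 2: S0 reads c1=-2 → after 3×micro: -2; S1 reads c0=-2 → after 2×micro: -2 ⇒ (c0=-2, c1=-2)
macro 3: S0 reads c1=-2 → after 3×micro: -2; S1 reads c0=-2 → after 2×micro: -2 ⇒ (c0=-2, c1=-2)
macro 4: S0 reads c1=-2 → after 3×micro: -2; S1 reads c0=-2 → after 2×micro: -2 ⇒ (c0=-2, c1=-2)
macro 5: S0 reads c1=-2 → after 3×micro: -2; S1 reads c0=-2 → after 2×micro: -2 ⇒ (c0=-2, c1=-2)
macro 6: S0 reads c1=-2 → after 3×micro: -2; S1 reads c0=-2 → after 2×micro: -2 ⇒ (c0=-2, c1=-2)
macro 7: S0 reads c1=-2 → after 3×micro: -2; S1 reads c0=-2 → after 2×micro: -2 ⇒ (c0=-2, c1=-2)
macro 8: S0 reads c1=-2 → after 3×micro: -2; S1 reads c0=-2 → after 2×micro: -2 ⇒ (c0=-2, c1=-2)
macro 9: S0 reads c1=-2 → after 3×micro: -2; S1 reads c0=-2 → after 2×micro: -2 ⇒ (c0=-2, c1=-2)

S0 state at macro-step 1 = 1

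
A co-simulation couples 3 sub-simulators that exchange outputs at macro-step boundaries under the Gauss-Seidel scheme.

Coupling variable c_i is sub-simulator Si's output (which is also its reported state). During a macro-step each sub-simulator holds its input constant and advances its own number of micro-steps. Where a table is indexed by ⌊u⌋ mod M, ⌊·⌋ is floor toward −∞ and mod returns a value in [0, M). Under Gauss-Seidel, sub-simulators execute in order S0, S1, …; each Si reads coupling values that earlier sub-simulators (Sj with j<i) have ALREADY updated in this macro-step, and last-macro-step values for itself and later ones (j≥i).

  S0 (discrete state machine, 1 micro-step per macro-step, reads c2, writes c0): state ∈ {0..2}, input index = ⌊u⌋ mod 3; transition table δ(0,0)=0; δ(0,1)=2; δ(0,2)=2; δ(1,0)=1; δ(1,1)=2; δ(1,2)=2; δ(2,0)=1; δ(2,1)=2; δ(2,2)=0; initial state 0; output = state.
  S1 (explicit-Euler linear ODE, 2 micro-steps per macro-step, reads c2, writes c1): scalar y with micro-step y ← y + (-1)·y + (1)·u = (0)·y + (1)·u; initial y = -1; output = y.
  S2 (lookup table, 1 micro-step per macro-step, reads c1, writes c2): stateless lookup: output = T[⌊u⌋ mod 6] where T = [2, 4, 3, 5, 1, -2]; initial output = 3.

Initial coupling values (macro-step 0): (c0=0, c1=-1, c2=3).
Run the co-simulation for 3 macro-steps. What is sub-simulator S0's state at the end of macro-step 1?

macro 1: S0 reads c2=3 → after 1×micro: 0; S1 reads c2=3 → after 2×micro: 3; S2 reads c1=3 → after 1×micro: 5 ⇒ (c0=0, c1=3, c2=5)
macro 2: S0 reads c2=5 → after 1×micro: 2; S1 reads c2=5 → after 2×micro: 5; S2 reads c1=5 → after 1×micro: -2 ⇒ (c0=2, c1=5, c2=-2)
macro 3: S0 reads c2=-2 → after 1×micro: 2; S1 reads c2=-2 → after 2×micro: -2; S2 reads c1=-2 → after 1×micro: 1 ⇒ (c0=2, c1=-2, c2=1)

S0 state at macro-step 1 = 0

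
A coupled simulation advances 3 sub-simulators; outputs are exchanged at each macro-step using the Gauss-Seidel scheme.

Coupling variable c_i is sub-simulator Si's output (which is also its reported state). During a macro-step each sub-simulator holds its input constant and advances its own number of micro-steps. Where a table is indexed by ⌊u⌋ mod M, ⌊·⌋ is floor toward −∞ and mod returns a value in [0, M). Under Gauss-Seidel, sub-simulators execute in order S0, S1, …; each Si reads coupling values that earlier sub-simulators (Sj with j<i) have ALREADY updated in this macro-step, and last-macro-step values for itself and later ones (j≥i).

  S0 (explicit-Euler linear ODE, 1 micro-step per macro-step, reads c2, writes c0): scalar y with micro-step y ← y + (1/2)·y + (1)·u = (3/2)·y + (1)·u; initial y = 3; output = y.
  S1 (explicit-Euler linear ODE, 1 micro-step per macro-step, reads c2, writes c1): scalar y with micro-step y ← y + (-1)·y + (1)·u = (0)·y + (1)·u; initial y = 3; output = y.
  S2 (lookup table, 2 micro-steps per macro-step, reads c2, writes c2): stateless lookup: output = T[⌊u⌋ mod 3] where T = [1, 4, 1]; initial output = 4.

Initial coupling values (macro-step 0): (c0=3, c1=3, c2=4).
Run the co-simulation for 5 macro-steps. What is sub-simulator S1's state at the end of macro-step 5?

macro 1: S0 reads c2=4 → after 1×micro: 17/2; S1 reads c2=4 → after 1×micro: 4; S2 reads c2=4 → after 2×micro: 4 ⇒ (c0=17/2, c1=4, c2=4)
macro 2: S0 reads c2=4 → after 1×micro: 67/4; S1 reads c2=4 → after 1×micro: 4; S2 reads c2=4 → after 2×micro: 4 ⇒ (c0=67/4, c1=4, c2=4)
macro 3: S0 reads c2=4 → after 1×micro: 233/8; S1 reads c2=4 → after 1×micro: 4; S2 reads c2=4 → after 2×micro: 4 ⇒ (c0=233/8, c1=4, c2=4)
macro 4: S0 reads c2=4 → after 1×micro: 763/16; S1 reads c2=4 → after 1×micro: 4; S2 reads c2=4 → after 2×micro: 4 ⇒ (c0=763/16, c1=4, c2=4)
macro 5: S0 reads c2=4 → after 1×micro: 2417/32; S1 reads c2=4 → after 1×micro: 4; S2 reads c2=4 → after 2×micro: 4 ⇒ (c0=2417/32, c1=4, c2=4)

S1 state at macro-step 5 = 4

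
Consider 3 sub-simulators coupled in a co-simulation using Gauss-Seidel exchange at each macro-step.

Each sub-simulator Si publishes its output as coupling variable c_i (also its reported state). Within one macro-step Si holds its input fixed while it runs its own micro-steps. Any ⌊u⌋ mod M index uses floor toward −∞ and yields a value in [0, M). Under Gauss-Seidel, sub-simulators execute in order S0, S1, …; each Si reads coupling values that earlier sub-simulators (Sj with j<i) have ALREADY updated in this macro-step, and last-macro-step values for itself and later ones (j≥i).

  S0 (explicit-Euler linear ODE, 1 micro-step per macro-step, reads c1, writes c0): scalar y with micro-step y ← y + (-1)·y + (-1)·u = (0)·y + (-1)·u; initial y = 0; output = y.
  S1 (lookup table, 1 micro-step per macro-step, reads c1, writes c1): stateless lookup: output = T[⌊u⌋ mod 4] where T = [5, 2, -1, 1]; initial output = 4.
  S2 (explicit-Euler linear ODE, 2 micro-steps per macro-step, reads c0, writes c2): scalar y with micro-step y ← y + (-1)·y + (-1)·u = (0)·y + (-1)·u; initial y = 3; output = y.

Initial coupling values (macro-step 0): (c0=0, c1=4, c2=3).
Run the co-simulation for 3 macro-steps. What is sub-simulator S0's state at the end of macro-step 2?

S0 state at macro-step 2 = -5

macro 1: S0 reads c1=4 → after 1×micro: -4; S1 reads c1=4 → after 1×micro: 5; S2 reads c0=-4 → after 2×micro: 4 ⇒ (c0=-4, c1=5, c2=4)
macro 2: S0 reads c1=5 → after 1×micro: -5; S1 reads c1=5 → after 1×micro: 2; S2 reads c0=-5 → after 2×micro: 5 ⇒ (c0=-5, c1=2, c2=5)
macro 3: S0 reads c1=2 → after 1×micro: -2; S1 reads c1=2 → after 1×micro: -1; S2 reads c0=-2 → after 2×micro: 2 ⇒ (c0=-2, c1=-1, c2=2)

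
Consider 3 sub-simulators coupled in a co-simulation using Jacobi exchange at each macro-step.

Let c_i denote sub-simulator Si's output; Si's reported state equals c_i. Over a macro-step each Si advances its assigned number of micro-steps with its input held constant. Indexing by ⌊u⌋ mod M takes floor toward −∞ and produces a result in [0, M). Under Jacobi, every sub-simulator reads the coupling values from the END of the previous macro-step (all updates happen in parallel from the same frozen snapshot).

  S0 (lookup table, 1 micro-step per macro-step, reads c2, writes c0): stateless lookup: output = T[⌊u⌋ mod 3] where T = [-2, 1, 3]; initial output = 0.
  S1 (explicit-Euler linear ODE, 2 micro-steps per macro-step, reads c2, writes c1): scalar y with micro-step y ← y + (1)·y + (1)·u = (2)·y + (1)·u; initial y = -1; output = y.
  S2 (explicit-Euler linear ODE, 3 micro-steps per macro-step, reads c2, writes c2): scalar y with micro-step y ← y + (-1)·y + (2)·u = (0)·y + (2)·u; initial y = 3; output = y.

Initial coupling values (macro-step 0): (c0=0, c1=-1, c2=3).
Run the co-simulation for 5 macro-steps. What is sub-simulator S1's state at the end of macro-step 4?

S1 state at macro-step 4 = 824

macro 1: S0 reads c2=3 → after 1×micro: -2; S1 reads c2=3 → after 2×micro: 5; S2 reads c2=3 → after 3×micro: 6 ⇒ (c0=-2, c1=5, c2=6)
macro 2: S0 reads c2=6 → after 1×micro: -2; S1 reads c2=6 → after 2×micro: 38; S2 reads c2=6 → after 3×micro: 12 ⇒ (c0=-2, c1=38, c2=12)
macro 3: S0 reads c2=12 → after 1×micro: -2; S1 reads c2=12 → after 2×micro: 188; S2 reads c2=12 → after 3×micro: 24 ⇒ (c0=-2, c1=188, c2=24)
macro 4: S0 reads c2=24 → after 1×micro: -2; S1 reads c2=24 → after 2×micro: 824; S2 reads c2=24 → after 3×micro: 48 ⇒ (c0=-2, c1=824, c2=48)
macro 5: S0 reads c2=48 → after 1×micro: -2; S1 reads c2=48 → after 2×micro: 3440; S2 reads c2=48 → after 3×micro: 96 ⇒ (c0=-2, c1=3440, c2=96)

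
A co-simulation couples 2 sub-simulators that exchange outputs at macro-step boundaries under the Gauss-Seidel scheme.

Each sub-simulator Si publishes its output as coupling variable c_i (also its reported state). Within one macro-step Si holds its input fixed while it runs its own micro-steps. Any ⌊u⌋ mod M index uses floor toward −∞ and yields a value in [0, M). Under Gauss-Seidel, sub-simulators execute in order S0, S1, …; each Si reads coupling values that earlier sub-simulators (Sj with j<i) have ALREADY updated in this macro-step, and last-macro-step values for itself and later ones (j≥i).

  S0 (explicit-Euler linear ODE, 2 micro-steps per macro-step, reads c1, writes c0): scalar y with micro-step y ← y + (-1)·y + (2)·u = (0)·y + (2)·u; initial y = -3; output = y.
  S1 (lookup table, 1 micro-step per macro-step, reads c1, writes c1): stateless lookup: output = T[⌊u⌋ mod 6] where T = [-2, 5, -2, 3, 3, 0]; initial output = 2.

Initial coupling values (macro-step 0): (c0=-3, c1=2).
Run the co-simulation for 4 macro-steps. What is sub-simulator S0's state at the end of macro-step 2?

macro 1: S0 reads c1=2 → after 2×micro: 4; S1 reads c1=2 → after 1×micro: -2 ⇒ (c0=4, c1=-2)
macro 2: S0 reads c1=-2 → after 2×micro: -4; S1 reads c1=-2 → after 1×micro: 3 ⇒ (c0=-4, c1=3)
macro 3: S0 reads c1=3 → after 2×micro: 6; S1 reads c1=3 → after 1×micro: 3 ⇒ (c0=6, c1=3)
macro 4: S0 reads c1=3 → after 2×micro: 6; S1 reads c1=3 → after 1×micro: 3 ⇒ (c0=6, c1=3)

S0 state at macro-step 2 = -4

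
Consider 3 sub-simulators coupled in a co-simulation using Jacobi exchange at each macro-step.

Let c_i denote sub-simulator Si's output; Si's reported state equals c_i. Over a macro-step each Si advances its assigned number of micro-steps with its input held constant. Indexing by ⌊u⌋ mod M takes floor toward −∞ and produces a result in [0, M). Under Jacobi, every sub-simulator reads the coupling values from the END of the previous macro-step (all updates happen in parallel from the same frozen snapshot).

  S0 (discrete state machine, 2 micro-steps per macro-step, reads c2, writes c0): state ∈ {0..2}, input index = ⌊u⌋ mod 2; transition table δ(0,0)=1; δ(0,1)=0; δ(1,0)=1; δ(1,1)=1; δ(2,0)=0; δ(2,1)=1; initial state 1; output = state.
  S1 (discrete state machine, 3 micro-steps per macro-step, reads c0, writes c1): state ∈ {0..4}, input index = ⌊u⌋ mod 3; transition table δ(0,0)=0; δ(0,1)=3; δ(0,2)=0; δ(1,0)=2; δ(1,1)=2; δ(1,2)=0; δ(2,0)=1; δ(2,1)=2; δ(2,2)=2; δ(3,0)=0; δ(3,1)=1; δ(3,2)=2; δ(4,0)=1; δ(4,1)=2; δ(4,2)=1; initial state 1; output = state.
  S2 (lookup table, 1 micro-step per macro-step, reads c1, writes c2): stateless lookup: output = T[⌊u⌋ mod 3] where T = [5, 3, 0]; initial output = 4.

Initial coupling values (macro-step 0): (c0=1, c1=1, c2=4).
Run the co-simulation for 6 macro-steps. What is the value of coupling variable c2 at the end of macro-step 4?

c2 at macro-step 4 = 0

macro 1: S0 reads c2=4 → after 2×micro: 1; S1 reads c0=1 → after 3×micro: 2; S2 reads c1=1 → after 1×micro: 3 ⇒ (c0=1, c1=2, c2=3)
macro 2: S0 reads c2=3 → after 2×micro: 1; S1 reads c0=1 → after 3×micro: 2; S2 reads c1=2 → after 1×micro: 0 ⇒ (c0=1, c1=2, c2=0)
macro 3: S0 reads c2=0 → after 2×micro: 1; S1 reads c0=1 → after 3×micro: 2; S2 reads c1=2 → after 1×micro: 0 ⇒ (c0=1, c1=2, c2=0)
macro 4: S0 reads c2=0 → after 2×micro: 1; S1 reads c0=1 → after 3×micro: 2; S2 reads c1=2 → after 1×micro: 0 ⇒ (c0=1, c1=2, c2=0)
macro 5: S0 reads c2=0 → after 2×micro: 1; S1 reads c0=1 → after 3×micro: 2; S2 reads c1=2 → after 1×micro: 0 ⇒ (c0=1, c1=2, c2=0)
macro 6: S0 reads c2=0 → after 2×micro: 1; S1 reads c0=1 → after 3×micro: 2; S2 reads c1=2 → after 1×micro: 0 ⇒ (c0=1, c1=2, c2=0)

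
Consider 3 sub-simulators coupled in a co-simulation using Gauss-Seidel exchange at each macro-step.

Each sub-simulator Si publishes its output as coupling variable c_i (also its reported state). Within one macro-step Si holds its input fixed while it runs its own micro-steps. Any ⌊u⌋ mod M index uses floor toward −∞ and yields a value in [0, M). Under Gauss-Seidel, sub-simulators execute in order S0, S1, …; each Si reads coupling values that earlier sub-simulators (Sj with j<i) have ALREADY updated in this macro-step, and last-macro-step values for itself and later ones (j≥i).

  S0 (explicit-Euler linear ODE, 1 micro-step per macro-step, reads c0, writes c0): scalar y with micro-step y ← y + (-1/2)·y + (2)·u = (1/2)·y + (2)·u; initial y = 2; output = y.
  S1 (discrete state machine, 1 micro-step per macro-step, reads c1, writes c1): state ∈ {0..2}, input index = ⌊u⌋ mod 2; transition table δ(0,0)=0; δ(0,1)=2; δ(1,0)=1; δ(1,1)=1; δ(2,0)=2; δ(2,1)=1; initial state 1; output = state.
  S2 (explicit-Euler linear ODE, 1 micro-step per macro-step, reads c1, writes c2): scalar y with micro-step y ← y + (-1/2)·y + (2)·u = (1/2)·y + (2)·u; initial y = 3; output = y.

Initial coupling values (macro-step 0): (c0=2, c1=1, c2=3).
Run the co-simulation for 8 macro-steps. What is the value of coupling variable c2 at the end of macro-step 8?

macro 1: S0 reads c0=2 → after 1×micro: 5; S1 reads c1=1 → after 1×micro: 1; S2 reads c1=1 → after 1×micro: 7/2 ⇒ (c0=5, c1=1, c2=7/2)
macro 2: S0 reads c0=5 → after 1×micro: 25/2; S1 reads c1=1 → after 1×micro: 1; S2 reads c1=1 → after 1×micro: 15/4 ⇒ (c0=25/2, c1=1, c2=15/4)
macro 3: S0 reads c0=25/2 → after 1×micro: 125/4; S1 reads c1=1 → after 1×micro: 1; S2 reads c1=1 → after 1×micro: 31/8 ⇒ (c0=125/4, c1=1, c2=31/8)
macro 4: S0 reads c0=125/4 → after 1×micro: 625/8; S1 reads c1=1 → after 1×micro: 1; S2 reads c1=1 → after 1×micro: 63/16 ⇒ (c0=625/8, c1=1, c2=63/16)
macro 5: S0 reads c0=625/8 → after 1×micro: 3125/16; S1 reads c1=1 → after 1×micro: 1; S2 reads c1=1 → after 1×micro: 127/32 ⇒ (c0=3125/16, c1=1, c2=127/32)
macro 6: S0 reads c0=3125/16 → after 1×micro: 15625/32; S1 reads c1=1 → after 1×micro: 1; S2 reads c1=1 → after 1×micro: 255/64 ⇒ (c0=15625/32, c1=1, c2=255/64)
macro 7: S0 reads c0=15625/32 → after 1×micro: 78125/64; S1 reads c1=1 → after 1×micro: 1; S2 reads c1=1 → after 1×micro: 511/128 ⇒ (c0=78125/64, c1=1, c2=511/128)
macro 8: S0 reads c0=78125/64 → after 1×micro: 390625/128; S1 reads c1=1 → after 1×micro: 1; S2 reads c1=1 → after 1×micro: 1023/256 ⇒ (c0=390625/128, c1=1, c2=1023/256)

c2 at macro-step 8 = 1023/256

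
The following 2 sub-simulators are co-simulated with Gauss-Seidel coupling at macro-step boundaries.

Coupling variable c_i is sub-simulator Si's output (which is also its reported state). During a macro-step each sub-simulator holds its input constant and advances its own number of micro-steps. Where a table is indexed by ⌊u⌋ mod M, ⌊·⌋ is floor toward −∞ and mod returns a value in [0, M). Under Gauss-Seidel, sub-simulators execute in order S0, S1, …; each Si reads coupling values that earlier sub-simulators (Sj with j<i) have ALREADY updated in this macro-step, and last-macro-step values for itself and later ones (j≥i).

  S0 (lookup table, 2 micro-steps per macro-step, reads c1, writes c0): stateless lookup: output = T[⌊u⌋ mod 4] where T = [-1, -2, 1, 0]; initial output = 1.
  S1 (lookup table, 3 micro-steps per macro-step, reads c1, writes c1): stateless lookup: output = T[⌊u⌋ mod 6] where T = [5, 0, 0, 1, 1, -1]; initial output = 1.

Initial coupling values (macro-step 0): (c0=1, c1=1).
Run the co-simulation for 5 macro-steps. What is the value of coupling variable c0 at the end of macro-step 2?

macro 1: S0 reads c1=1 → after 2×micro: -2; S1 reads c1=1 → after 3×micro: 0 ⇒ (c0=-2, c1=0)
macro 2: S0 reads c1=0 → after 2×micro: -1; S1 reads c1=0 → after 3×micro: 5 ⇒ (c0=-1, c1=5)
macro 3: S0 reads c1=5 → after 2×micro: -2; S1 reads c1=5 → after 3×micro: -1 ⇒ (c0=-2, c1=-1)
macro 4: S0 reads c1=-1 → after 2×micro: 0; S1 reads c1=-1 → after 3×micro: -1 ⇒ (c0=0, c1=-1)
macro 5: S0 reads c1=-1 → after 2×micro: 0; S1 reads c1=-1 → after 3×micro: -1 ⇒ (c0=0, c1=-1)

c0 at macro-step 2 = -1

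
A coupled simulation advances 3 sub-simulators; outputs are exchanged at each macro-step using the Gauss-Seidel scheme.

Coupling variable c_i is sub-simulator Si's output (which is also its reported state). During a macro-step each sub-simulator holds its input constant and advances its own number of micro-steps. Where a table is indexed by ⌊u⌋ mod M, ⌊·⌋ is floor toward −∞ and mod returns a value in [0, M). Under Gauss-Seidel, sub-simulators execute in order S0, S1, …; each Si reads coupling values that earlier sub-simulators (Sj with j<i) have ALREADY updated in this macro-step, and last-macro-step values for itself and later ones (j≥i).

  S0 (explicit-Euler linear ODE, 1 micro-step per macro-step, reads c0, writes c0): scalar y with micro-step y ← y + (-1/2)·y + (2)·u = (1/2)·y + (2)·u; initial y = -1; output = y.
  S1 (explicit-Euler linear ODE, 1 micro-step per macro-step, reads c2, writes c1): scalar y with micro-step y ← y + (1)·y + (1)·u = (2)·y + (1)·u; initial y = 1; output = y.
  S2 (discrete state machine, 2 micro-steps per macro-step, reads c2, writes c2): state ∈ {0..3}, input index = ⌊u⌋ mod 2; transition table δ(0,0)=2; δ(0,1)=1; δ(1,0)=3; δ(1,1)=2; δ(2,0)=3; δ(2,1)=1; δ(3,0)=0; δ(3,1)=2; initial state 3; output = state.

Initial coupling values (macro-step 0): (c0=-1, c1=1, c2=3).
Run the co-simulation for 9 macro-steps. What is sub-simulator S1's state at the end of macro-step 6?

S1 state at macro-step 6 = 191

macro 1: S0 reads c0=-1 → after 1×micro: -5/2; S1 reads c2=3 → after 1×micro: 5; S2 reads c2=3 → after 2×micro: 1 ⇒ (c0=-5/2, c1=5, c2=1)
macro 2: S0 reads c0=-5/2 → after 1×micro: -25/4; S1 reads c2=1 → after 1×micro: 11; S2 reads c2=1 → after 2×micro: 1 ⇒ (c0=-25/4, c1=11, c2=1)
macro 3: S0 reads c0=-25/4 → after 1×micro: -125/8; S1 reads c2=1 → after 1×micro: 23; S2 reads c2=1 → after 2×micro: 1 ⇒ (c0=-125/8, c1=23, c2=1)
macro 4: S0 reads c0=-125/8 → after 1×micro: -625/16; S1 reads c2=1 → after 1×micro: 47; S2 reads c2=1 → after 2×micro: 1 ⇒ (c0=-625/16, c1=47, c2=1)
macro 5: S0 reads c0=-625/16 → after 1×micro: -3125/32; S1 reads c2=1 → after 1×micro: 95; S2 reads c2=1 → after 2×micro: 1 ⇒ (c0=-3125/32, c1=95, c2=1)
macro 6: S0 reads c0=-3125/32 → after 1×micro: -15625/64; S1 reads c2=1 → after 1×micro: 191; S2 reads c2=1 → after 2×micro: 1 ⇒ (c0=-15625/64, c1=191, c2=1)
macro 7: S0 reads c0=-15625/64 → after 1×micro: -78125/128; S1 reads c2=1 → after 1×micro: 383; S2 reads c2=1 → after 2×micro: 1 ⇒ (c0=-78125/128, c1=383, c2=1)
macro 8: S0 reads c0=-78125/128 → after 1×micro: -390625/256; S1 reads c2=1 → after 1×micro: 767; S2 reads c2=1 → after 2×micro: 1 ⇒ (c0=-390625/256, c1=767, c2=1)
macro 9: S0 reads c0=-390625/256 → after 1×micro: -1953125/512; S1 reads c2=1 → after 1×micro: 1535; S2 reads c2=1 → after 2×micro: 1 ⇒ (c0=-1953125/512, c1=1535, c2=1)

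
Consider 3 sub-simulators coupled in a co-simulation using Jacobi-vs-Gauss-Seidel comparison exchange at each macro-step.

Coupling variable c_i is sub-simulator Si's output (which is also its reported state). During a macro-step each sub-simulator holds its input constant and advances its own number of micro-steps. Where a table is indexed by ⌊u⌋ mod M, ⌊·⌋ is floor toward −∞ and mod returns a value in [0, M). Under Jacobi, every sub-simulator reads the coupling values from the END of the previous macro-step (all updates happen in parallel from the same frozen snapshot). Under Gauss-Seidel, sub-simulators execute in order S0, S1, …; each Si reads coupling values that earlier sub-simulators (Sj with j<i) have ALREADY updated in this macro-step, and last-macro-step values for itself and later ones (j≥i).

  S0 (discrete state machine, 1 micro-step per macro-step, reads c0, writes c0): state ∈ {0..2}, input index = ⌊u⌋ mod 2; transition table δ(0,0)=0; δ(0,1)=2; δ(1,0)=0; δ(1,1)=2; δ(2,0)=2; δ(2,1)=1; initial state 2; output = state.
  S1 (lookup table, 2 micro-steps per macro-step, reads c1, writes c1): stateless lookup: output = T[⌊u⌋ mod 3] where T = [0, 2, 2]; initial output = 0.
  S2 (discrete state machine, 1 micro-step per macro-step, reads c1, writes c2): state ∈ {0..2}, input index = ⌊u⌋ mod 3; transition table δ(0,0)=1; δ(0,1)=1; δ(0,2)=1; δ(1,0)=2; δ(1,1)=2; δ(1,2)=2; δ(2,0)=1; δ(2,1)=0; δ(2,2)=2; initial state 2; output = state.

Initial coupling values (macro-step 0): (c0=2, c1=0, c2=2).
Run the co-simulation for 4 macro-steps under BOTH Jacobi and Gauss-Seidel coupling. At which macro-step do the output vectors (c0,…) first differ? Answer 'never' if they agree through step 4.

first divergence at macro-step: never

[Jacobi] macro 1: S0 reads c0=2 → after 1×micro: 2; S1 reads c1=0 → after 2×micro: 0; S2 reads c1=0 → after 1×micro: 1 ⇒ (c0=2, c1=0, c2=1)
[Jacobi] macro 2: S0 reads c0=2 → after 1×micro: 2; S1 reads c1=0 → after 2×micro: 0; S2 reads c1=0 → after 1×micro: 2 ⇒ (c0=2, c1=0, c2=2)
[Jacobi] macro 3: S0 reads c0=2 → after 1×micro: 2; S1 reads c1=0 → after 2×micro: 0; S2 reads c1=0 → after 1×micro: 1 ⇒ (c0=2, c1=0, c2=1)
[Jacobi] macro 4: S0 reads c0=2 → after 1×micro: 2; S1 reads c1=0 → after 2×micro: 0; S2 reads c1=0 → after 1×micro: 2 ⇒ (c0=2, c1=0, c2=2)
[Gauss-Seidel] macro 1: S0 reads c0=2 → after 1×micro: 2; S1 reads c1=0 → after 2×micro: 0; S2 reads c1=0 → after 1×micro: 1 ⇒ (c0=2, c1=0, c2=1)
[Gauss-Seidel] macro 2: S0 reads c0=2 → after 1×micro: 2; S1 reads c1=0 → after 2×micro: 0; S2 reads c1=0 → after 1×micro: 2 ⇒ (c0=2, c1=0, c2=2)
[Gauss-Seidel] macro 3: S0 reads c0=2 → after 1×micro: 2; S1 reads c1=0 → after 2×micro: 0; S2 reads c1=0 → after 1×micro: 1 ⇒ (c0=2, c1=0, c2=1)
[Gauss-Seidel] macro 4: S0 reads c0=2 → after 1×micro: 2; S1 reads c1=0 → after 2×micro: 0; S2 reads c1=0 → after 1×micro: 2 ⇒ (c0=2, c1=0, c2=2)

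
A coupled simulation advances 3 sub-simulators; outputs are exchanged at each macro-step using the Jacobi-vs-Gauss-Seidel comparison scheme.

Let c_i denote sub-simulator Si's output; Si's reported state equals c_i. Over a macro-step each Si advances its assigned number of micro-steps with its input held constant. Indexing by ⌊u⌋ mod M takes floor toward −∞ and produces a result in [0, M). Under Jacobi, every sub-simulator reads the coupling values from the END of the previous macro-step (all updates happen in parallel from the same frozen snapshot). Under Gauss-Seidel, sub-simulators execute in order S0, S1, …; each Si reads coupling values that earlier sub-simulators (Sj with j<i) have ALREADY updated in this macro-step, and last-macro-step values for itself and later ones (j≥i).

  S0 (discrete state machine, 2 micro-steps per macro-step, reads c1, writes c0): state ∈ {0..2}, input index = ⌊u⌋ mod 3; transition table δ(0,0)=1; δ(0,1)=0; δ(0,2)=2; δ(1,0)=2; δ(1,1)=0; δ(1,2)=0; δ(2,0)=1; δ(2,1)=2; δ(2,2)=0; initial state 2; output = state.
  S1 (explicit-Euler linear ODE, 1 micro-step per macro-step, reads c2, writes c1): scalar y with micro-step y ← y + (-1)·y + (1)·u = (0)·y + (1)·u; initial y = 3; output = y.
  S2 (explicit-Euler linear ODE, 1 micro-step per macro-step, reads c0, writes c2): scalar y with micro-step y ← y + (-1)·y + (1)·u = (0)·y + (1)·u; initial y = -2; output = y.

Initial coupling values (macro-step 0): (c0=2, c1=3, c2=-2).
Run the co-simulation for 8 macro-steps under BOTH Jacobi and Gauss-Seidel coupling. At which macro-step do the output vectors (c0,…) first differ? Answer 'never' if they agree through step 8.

[Jacobi] macro 1: S0 reads c1=3 → after 2×micro: 2; S1 reads c2=-2 → after 1×micro: -2; S2 reads c0=2 → after 1×micro: 2 ⇒ (c0=2, c1=-2, c2=2)
[Jacobi] macro 2: S0 reads c1=-2 → after 2×micro: 2; S1 reads c2=2 → after 1×micro: 2; S2 reads c0=2 → after 1×micro: 2 ⇒ (c0=2, c1=2, c2=2)
[Jacobi] macro 3: S0 reads c1=2 → after 2×micro: 2; S1 reads c2=2 → after 1×micro: 2; S2 reads c0=2 → after 1×micro: 2 ⇒ (c0=2, c1=2, c2=2)
[Jacobi] macro 4: S0 reads c1=2 → after 2×micro: 2; S1 reads c2=2 → after 1×micro: 2; S2 reads c0=2 → after 1×micro: 2 ⇒ (c0=2, c1=2, c2=2)
[Jacobi] macro 5: S0 reads c1=2 → after 2×micro: 2; S1 reads c2=2 → after 1×micro: 2; S2 reads c0=2 → after 1×micro: 2 ⇒ (c0=2, c1=2, c2=2)
[Jacobi] macro 6: S0 reads c1=2 → after 2×micro: 2; S1 reads c2=2 → after 1×micro: 2; S2 reads c0=2 → after 1×micro: 2 ⇒ (c0=2, c1=2, c2=2)
[Jacobi] macro 7: S0 reads c1=2 → after 2×micro: 2; S1 reads c2=2 → after 1×micro: 2; S2 reads c0=2 → after 1×micro: 2 ⇒ (c0=2, c1=2, c2=2)
[Jacobi] macro 8: S0 reads c1=2 → after 2×micro: 2; S1 reads c2=2 → after 1×micro: 2; S2 reads c0=2 → after 1×micro: 2 ⇒ (c0=2, c1=2, c2=2)
[Gauss-Seidel] macro 1: S0 reads c1=3 → after 2×micro: 2; S1 reads c2=-2 → after 1×micro: -2; S2 reads c0=2 → after 1×micro: 2 ⇒ (c0=2, c1=-2, c2=2)
[Gauss-Seidel] macro 2: S0 reads c1=-2 → after 2×micro: 2; S1 reads c2=2 → after 1×micro: 2; S2 reads c0=2 → after 1×micro: 2 ⇒ (c0=2, c1=2, c2=2)
[Gauss-Seidel] macro 3: S0 reads c1=2 → after 2×micro: 2; S1 reads c2=2 → after 1×micro: 2; S2 reads c0=2 → after 1×micro: 2 ⇒ (c0=2, c1=2, c2=2)
[Gauss-Seidel] macro 4: S0 reads c1=2 → after 2×micro: 2; S1 reads c2=2 → after 1×micro: 2; S2 reads c0=2 → after 1×micro: 2 ⇒ (c0=2, c1=2, c2=2)
[Gauss-Seidel] macro 5: S0 reads c1=2 → after 2×micro: 2; S1 reads c2=2 → after 1×micro: 2; S2 reads c0=2 → after 1×micro: 2 ⇒ (c0=2, c1=2, c2=2)
[Gauss-Seidel] macro 6: S0 reads c1=2 → after 2×micro: 2; S1 reads c2=2 → after 1×micro: 2; S2 reads c0=2 → after 1×micro: 2 ⇒ (c0=2, c1=2, c2=2)
[Gauss-Seidel] macro 7: S0 reads c1=2 → after 2×micro: 2; S1 reads c2=2 → after 1×micro: 2; S2 reads c0=2 → after 1×micro: 2 ⇒ (c0=2, c1=2, c2=2)
[Gauss-Seidel] macro 8: S0 reads c1=2 → after 2×micro: 2; S1 reads c2=2 → after 1×micro: 2; S2 reads c0=2 → after 1×micro: 2 ⇒ (c0=2, c1=2, c2=2)

first divergence at macro-step: never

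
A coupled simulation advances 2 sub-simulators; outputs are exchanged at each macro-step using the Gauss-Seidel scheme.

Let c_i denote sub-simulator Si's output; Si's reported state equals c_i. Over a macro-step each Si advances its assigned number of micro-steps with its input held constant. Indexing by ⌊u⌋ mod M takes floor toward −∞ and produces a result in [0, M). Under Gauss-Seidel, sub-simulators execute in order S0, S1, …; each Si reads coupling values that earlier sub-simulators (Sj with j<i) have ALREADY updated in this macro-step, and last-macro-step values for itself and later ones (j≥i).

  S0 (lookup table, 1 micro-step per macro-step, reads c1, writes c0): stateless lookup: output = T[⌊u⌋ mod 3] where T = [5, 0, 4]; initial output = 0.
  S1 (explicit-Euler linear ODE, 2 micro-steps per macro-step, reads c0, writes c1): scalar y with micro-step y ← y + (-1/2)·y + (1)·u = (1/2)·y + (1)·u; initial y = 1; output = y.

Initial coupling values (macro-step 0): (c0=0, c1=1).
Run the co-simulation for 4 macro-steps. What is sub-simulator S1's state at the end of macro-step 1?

S1 state at macro-step 1 = 1/4

macro 1: S0 reads c1=1 → after 1×micro: 0; S1 reads c0=0 → after 2×micro: 1/4 ⇒ (c0=0, c1=1/4)
macro 2: S0 reads c1=1/4 → after 1×micro: 5; S1 reads c0=5 → after 2×micro: 121/16 ⇒ (c0=5, c1=121/16)
macro 3: S0 reads c1=121/16 → after 1×micro: 0; S1 reads c0=0 → after 2×micro: 121/64 ⇒ (c0=0, c1=121/64)
macro 4: S0 reads c1=121/64 → after 1×micro: 0; S1 reads c0=0 → after 2×micro: 121/256 ⇒ (c0=0, c1=121/256)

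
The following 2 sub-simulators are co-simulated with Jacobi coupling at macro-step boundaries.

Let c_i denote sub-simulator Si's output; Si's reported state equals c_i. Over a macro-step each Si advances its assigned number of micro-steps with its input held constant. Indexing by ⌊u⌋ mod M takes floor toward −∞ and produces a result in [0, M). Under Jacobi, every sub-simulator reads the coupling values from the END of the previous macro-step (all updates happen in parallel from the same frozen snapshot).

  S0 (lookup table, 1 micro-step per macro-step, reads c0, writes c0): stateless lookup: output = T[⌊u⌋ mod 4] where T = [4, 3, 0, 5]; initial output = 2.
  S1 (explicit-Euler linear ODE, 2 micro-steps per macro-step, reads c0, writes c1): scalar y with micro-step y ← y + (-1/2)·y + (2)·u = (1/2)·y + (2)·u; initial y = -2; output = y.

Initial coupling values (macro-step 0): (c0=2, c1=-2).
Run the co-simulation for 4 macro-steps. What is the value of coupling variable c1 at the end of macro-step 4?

macro 1: S0 reads c0=2 → after 1×micro: 0; S1 reads c0=2 → after 2×micro: 11/2 ⇒ (c0=0, c1=11/2)
macro 2: S0 reads c0=0 → after 1×micro: 4; S1 reads c0=0 → after 2×micro: 11/8 ⇒ (c0=4, c1=11/8)
macro 3: S0 reads c0=4 → after 1×micro: 4; S1 reads c0=4 → after 2×micro: 395/32 ⇒ (c0=4, c1=395/32)
macro 4: S0 reads c0=4 → after 1×micro: 4; S1 reads c0=4 → after 2×micro: 1931/128 ⇒ (c0=4, c1=1931/128)

c1 at macro-step 4 = 1931/128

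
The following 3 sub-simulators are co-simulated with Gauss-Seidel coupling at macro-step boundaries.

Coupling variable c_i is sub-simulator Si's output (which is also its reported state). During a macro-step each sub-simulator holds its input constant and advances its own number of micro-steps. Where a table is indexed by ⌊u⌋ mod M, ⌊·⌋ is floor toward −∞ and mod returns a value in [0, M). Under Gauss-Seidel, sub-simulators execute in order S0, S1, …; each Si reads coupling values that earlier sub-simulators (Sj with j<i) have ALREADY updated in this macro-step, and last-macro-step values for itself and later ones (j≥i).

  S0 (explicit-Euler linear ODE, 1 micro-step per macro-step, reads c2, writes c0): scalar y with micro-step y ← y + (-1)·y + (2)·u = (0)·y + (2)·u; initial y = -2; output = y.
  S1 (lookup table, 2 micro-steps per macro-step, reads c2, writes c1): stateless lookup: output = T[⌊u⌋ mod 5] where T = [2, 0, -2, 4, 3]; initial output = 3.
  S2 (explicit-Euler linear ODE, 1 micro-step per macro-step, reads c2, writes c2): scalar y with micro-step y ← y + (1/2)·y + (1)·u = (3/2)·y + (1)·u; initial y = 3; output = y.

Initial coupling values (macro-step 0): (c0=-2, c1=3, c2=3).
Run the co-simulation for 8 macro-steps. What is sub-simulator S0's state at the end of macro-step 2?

S0 state at macro-step 2 = 15

macro 1: S0 reads c2=3 → after 1×micro: 6; S1 reads c2=3 → after 2×micro: 4; S2 reads c2=3 → after 1×micro: 15/2 ⇒ (c0=6, c1=4, c2=15/2)
macro 2: S0 reads c2=15/2 → after 1×micro: 15; S1 reads c2=15/2 → after 2×micro: -2; S2 reads c2=15/2 → after 1×micro: 75/4 ⇒ (c0=15, c1=-2, c2=75/4)
macro 3: S0 reads c2=75/4 → after 1×micro: 75/2; S1 reads c2=75/4 → after 2×micro: 4; S2 reads c2=75/4 → after 1×micro: 375/8 ⇒ (c0=75/2, c1=4, c2=375/8)
macro 4: S0 reads c2=375/8 → after 1×micro: 375/4; S1 reads c2=375/8 → after 2×micro: 0; S2 reads c2=375/8 → after 1×micro: 1875/16 ⇒ (c0=375/4, c1=0, c2=1875/16)
macro 5: S0 reads c2=1875/16 → after 1×micro: 1875/8; S1 reads c2=1875/16 → after 2×micro: -2; S2 reads c2=1875/16 → after 1×micro: 9375/32 ⇒ (c0=1875/8, c1=-2, c2=9375/32)
macro 6: S0 reads c2=9375/32 → after 1×micro: 9375/16; S1 reads c2=9375/32 → after 2×micro: -2; S2 reads c2=9375/32 → after 1×micro: 46875/64 ⇒ (c0=9375/16, c1=-2, c2=46875/64)
macro 7: S0 reads c2=46875/64 → after 1×micro: 46875/32; S1 reads c2=46875/64 → after 2×micro: -2; S2 reads c2=46875/64 → after 1×micro: 234375/128 ⇒ (c0=46875/32, c1=-2, c2=234375/128)
macro 8: S0 reads c2=234375/128 → after 1×micro: 234375/64; S1 reads c2=234375/128 → after 2×micro: 0; S2 reads c2=234375/128 → after 1×micro: 1171875/256 ⇒ (c0=234375/64, c1=0, c2=1171875/256)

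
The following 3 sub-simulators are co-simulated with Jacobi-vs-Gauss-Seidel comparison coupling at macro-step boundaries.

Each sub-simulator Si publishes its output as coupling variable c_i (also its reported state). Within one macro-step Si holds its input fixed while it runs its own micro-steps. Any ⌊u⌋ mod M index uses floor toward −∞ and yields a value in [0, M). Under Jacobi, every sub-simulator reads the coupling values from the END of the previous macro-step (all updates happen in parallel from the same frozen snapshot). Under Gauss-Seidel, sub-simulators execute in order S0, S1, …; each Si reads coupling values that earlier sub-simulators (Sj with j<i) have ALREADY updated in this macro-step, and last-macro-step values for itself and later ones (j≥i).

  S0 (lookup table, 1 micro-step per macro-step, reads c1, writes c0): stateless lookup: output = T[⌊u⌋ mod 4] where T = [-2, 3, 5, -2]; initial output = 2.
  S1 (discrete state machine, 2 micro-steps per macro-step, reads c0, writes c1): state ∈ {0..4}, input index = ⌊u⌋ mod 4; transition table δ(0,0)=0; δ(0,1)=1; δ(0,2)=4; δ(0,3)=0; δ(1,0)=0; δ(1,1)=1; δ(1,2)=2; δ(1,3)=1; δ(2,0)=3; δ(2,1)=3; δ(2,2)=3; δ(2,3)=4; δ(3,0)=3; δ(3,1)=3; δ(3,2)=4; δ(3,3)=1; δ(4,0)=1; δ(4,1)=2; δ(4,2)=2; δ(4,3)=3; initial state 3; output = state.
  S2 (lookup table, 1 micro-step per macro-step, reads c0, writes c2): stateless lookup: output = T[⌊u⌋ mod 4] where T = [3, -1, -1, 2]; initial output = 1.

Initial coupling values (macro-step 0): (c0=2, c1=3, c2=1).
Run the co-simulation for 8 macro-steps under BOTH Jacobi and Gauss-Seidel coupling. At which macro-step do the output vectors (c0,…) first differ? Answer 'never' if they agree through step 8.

[Jacobi] macro 1: S0 reads c1=3 → after 1×micro: -2; S1 reads c0=2 → after 2×micro: 2; S2 reads c0=2 → after 1×micro: -1 ⇒ (c0=-2, c1=2, c2=-1)
[Jacobi] macro 2: S0 reads c1=2 → after 1×micro: 5; S1 reads c0=-2 → after 2×micro: 4; S2 reads c0=-2 → after 1×micro: -1 ⇒ (c0=5, c1=4, c2=-1)
[Jacobi] macro 3: S0 reads c1=4 → after 1×micro: -2; S1 reads c0=5 → after 2×micro: 3; S2 reads c0=5 → after 1×micro: -1 ⇒ (c0=-2, c1=3, c2=-1)
[Jacobi] macro 4: S0 reads c1=3 → after 1×micro: -2; S1 reads c0=-2 → after 2×micro: 2; S2 reads c0=-2 → after 1×micro: -1 ⇒ (c0=-2, c1=2, c2=-1)
[Jacobi] macro 5: S0 reads c1=2 → after 1×micro: 5; S1 reads c0=-2 → after 2×micro: 4; S2 reads c0=-2 → after 1×micro: -1 ⇒ (c0=5, c1=4, c2=-1)
[Jacobi] macro 6: S0 reads c1=4 → after 1×micro: -2; S1 reads c0=5 → after 2×micro: 3; S2 reads c0=5 → after 1×micro: -1 ⇒ (c0=-2, c1=3, c2=-1)
[Jacobi] macro 7: S0 reads c1=3 → after 1×micro: -2; S1 reads c0=-2 → after 2×micro: 2; S2 reads c0=-2 → after 1×micro: -1 ⇒ (c0=-2, c1=2, c2=-1)
[Jacobi] macro 8: S0 reads c1=2 → after 1×micro: 5; S1 reads c0=-2 → after 2×micro: 4; S2 reads c0=-2 → after 1×micro: -1 ⇒ (c0=5, c1=4, c2=-1)
[Gauss-Seidel] macro 1: S0 reads c1=3 → after 1×micro: -2; S1 reads c0=-2 → after 2×micro: 2; S2 reads c0=-2 → after 1×micro: -1 ⇒ (c0=-2, c1=2, c2=-1)
[Gauss-Seidel] macro 2: S0 reads c1=2 → after 1×micro: 5; S1 reads c0=5 → after 2×micro: 3; S2 reads c0=5 → after 1×micro: -1 ⇒ (c0=5, c1=3, c2=-1)
[Gauss-Seidel] macro 3: S0 reads c1=3 → after 1×micro: -2; S1 reads c0=-2 → after 2×micro: 2; S2 reads c0=-2 → after 1×micro: -1 ⇒ (c0=-2, c1=2, c2=-1)
[Gauss-Seidel] macro 4: S0 reads c1=2 → after 1×micro: 5; S1 reads c0=5 → after 2×micro: 3; S2 reads c0=5 → after 1×micro: -1 ⇒ (c0=5, c1=3, c2=-1)
[Gauss-Seidel] macro 5: S0 reads c1=3 → after 1×micro: -2; S1 reads c0=-2 → after 2×micro: 2; S2 reads c0=-2 → after 1×micro: -1 ⇒ (c0=-2, c1=2, c2=-1)
[Gauss-Seidel] macro 6: S0 reads c1=2 → after 1×micro: 5; S1 reads c0=5 → after 2×micro: 3; S2 reads c0=5 → after 1×micro: -1 ⇒ (c0=5, c1=3, c2=-1)
[Gauss-Seidel] macro 7: S0 reads c1=3 → after 1×micro: -2; S1 reads c0=-2 → after 2×micro: 2; S2 reads c0=-2 → after 1×micro: -1 ⇒ (c0=-2, c1=2, c2=-1)
[Gauss-Seidel] macro 8: S0 reads c1=2 → after 1×micro: 5; S1 reads c0=5 → after 2×micro: 3; S2 reads c0=5 → after 1×micro: -1 ⇒ (c0=5, c1=3, c2=-1)

first divergence at macro-step: 2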